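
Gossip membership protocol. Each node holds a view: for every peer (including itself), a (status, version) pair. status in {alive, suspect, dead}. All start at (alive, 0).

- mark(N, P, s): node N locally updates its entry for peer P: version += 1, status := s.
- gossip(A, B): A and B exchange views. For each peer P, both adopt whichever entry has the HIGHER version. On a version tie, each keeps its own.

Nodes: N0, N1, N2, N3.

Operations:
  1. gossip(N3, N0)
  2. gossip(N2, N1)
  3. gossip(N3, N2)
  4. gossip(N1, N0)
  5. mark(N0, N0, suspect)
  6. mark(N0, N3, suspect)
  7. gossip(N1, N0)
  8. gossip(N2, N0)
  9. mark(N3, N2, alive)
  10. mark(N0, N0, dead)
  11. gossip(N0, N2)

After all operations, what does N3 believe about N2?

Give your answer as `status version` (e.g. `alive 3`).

Op 1: gossip N3<->N0 -> N3.N0=(alive,v0) N3.N1=(alive,v0) N3.N2=(alive,v0) N3.N3=(alive,v0) | N0.N0=(alive,v0) N0.N1=(alive,v0) N0.N2=(alive,v0) N0.N3=(alive,v0)
Op 2: gossip N2<->N1 -> N2.N0=(alive,v0) N2.N1=(alive,v0) N2.N2=(alive,v0) N2.N3=(alive,v0) | N1.N0=(alive,v0) N1.N1=(alive,v0) N1.N2=(alive,v0) N1.N3=(alive,v0)
Op 3: gossip N3<->N2 -> N3.N0=(alive,v0) N3.N1=(alive,v0) N3.N2=(alive,v0) N3.N3=(alive,v0) | N2.N0=(alive,v0) N2.N1=(alive,v0) N2.N2=(alive,v0) N2.N3=(alive,v0)
Op 4: gossip N1<->N0 -> N1.N0=(alive,v0) N1.N1=(alive,v0) N1.N2=(alive,v0) N1.N3=(alive,v0) | N0.N0=(alive,v0) N0.N1=(alive,v0) N0.N2=(alive,v0) N0.N3=(alive,v0)
Op 5: N0 marks N0=suspect -> (suspect,v1)
Op 6: N0 marks N3=suspect -> (suspect,v1)
Op 7: gossip N1<->N0 -> N1.N0=(suspect,v1) N1.N1=(alive,v0) N1.N2=(alive,v0) N1.N3=(suspect,v1) | N0.N0=(suspect,v1) N0.N1=(alive,v0) N0.N2=(alive,v0) N0.N3=(suspect,v1)
Op 8: gossip N2<->N0 -> N2.N0=(suspect,v1) N2.N1=(alive,v0) N2.N2=(alive,v0) N2.N3=(suspect,v1) | N0.N0=(suspect,v1) N0.N1=(alive,v0) N0.N2=(alive,v0) N0.N3=(suspect,v1)
Op 9: N3 marks N2=alive -> (alive,v1)
Op 10: N0 marks N0=dead -> (dead,v2)
Op 11: gossip N0<->N2 -> N0.N0=(dead,v2) N0.N1=(alive,v0) N0.N2=(alive,v0) N0.N3=(suspect,v1) | N2.N0=(dead,v2) N2.N1=(alive,v0) N2.N2=(alive,v0) N2.N3=(suspect,v1)

Answer: alive 1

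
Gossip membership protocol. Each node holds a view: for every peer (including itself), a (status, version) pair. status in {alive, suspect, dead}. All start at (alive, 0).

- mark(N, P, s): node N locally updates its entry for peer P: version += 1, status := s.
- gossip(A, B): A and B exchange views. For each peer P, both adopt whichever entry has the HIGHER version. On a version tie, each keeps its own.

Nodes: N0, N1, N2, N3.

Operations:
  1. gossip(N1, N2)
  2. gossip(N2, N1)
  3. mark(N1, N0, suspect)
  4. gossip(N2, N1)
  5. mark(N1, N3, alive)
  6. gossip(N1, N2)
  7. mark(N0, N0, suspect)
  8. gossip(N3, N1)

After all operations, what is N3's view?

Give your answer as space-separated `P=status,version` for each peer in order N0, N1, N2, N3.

Op 1: gossip N1<->N2 -> N1.N0=(alive,v0) N1.N1=(alive,v0) N1.N2=(alive,v0) N1.N3=(alive,v0) | N2.N0=(alive,v0) N2.N1=(alive,v0) N2.N2=(alive,v0) N2.N3=(alive,v0)
Op 2: gossip N2<->N1 -> N2.N0=(alive,v0) N2.N1=(alive,v0) N2.N2=(alive,v0) N2.N3=(alive,v0) | N1.N0=(alive,v0) N1.N1=(alive,v0) N1.N2=(alive,v0) N1.N3=(alive,v0)
Op 3: N1 marks N0=suspect -> (suspect,v1)
Op 4: gossip N2<->N1 -> N2.N0=(suspect,v1) N2.N1=(alive,v0) N2.N2=(alive,v0) N2.N3=(alive,v0) | N1.N0=(suspect,v1) N1.N1=(alive,v0) N1.N2=(alive,v0) N1.N3=(alive,v0)
Op 5: N1 marks N3=alive -> (alive,v1)
Op 6: gossip N1<->N2 -> N1.N0=(suspect,v1) N1.N1=(alive,v0) N1.N2=(alive,v0) N1.N3=(alive,v1) | N2.N0=(suspect,v1) N2.N1=(alive,v0) N2.N2=(alive,v0) N2.N3=(alive,v1)
Op 7: N0 marks N0=suspect -> (suspect,v1)
Op 8: gossip N3<->N1 -> N3.N0=(suspect,v1) N3.N1=(alive,v0) N3.N2=(alive,v0) N3.N3=(alive,v1) | N1.N0=(suspect,v1) N1.N1=(alive,v0) N1.N2=(alive,v0) N1.N3=(alive,v1)

Answer: N0=suspect,1 N1=alive,0 N2=alive,0 N3=alive,1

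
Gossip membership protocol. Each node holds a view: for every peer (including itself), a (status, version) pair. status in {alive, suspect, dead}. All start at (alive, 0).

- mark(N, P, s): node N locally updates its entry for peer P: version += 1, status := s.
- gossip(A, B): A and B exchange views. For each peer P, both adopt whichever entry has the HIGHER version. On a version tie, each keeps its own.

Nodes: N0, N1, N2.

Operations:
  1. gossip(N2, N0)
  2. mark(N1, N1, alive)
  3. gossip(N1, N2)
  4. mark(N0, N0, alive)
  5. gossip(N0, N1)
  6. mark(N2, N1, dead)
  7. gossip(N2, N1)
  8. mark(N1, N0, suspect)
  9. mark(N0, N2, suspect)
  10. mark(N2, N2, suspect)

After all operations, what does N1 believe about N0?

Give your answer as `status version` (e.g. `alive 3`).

Answer: suspect 2

Derivation:
Op 1: gossip N2<->N0 -> N2.N0=(alive,v0) N2.N1=(alive,v0) N2.N2=(alive,v0) | N0.N0=(alive,v0) N0.N1=(alive,v0) N0.N2=(alive,v0)
Op 2: N1 marks N1=alive -> (alive,v1)
Op 3: gossip N1<->N2 -> N1.N0=(alive,v0) N1.N1=(alive,v1) N1.N2=(alive,v0) | N2.N0=(alive,v0) N2.N1=(alive,v1) N2.N2=(alive,v0)
Op 4: N0 marks N0=alive -> (alive,v1)
Op 5: gossip N0<->N1 -> N0.N0=(alive,v1) N0.N1=(alive,v1) N0.N2=(alive,v0) | N1.N0=(alive,v1) N1.N1=(alive,v1) N1.N2=(alive,v0)
Op 6: N2 marks N1=dead -> (dead,v2)
Op 7: gossip N2<->N1 -> N2.N0=(alive,v1) N2.N1=(dead,v2) N2.N2=(alive,v0) | N1.N0=(alive,v1) N1.N1=(dead,v2) N1.N2=(alive,v0)
Op 8: N1 marks N0=suspect -> (suspect,v2)
Op 9: N0 marks N2=suspect -> (suspect,v1)
Op 10: N2 marks N2=suspect -> (suspect,v1)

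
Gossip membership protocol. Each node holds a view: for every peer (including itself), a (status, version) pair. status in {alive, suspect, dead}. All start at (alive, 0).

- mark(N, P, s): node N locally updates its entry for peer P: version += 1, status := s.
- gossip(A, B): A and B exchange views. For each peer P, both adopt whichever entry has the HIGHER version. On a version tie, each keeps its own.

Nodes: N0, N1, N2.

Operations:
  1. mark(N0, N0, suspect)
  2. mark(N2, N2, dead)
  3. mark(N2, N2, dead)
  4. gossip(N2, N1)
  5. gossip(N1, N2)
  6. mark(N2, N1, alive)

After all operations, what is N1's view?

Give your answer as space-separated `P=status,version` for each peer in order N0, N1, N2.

Answer: N0=alive,0 N1=alive,0 N2=dead,2

Derivation:
Op 1: N0 marks N0=suspect -> (suspect,v1)
Op 2: N2 marks N2=dead -> (dead,v1)
Op 3: N2 marks N2=dead -> (dead,v2)
Op 4: gossip N2<->N1 -> N2.N0=(alive,v0) N2.N1=(alive,v0) N2.N2=(dead,v2) | N1.N0=(alive,v0) N1.N1=(alive,v0) N1.N2=(dead,v2)
Op 5: gossip N1<->N2 -> N1.N0=(alive,v0) N1.N1=(alive,v0) N1.N2=(dead,v2) | N2.N0=(alive,v0) N2.N1=(alive,v0) N2.N2=(dead,v2)
Op 6: N2 marks N1=alive -> (alive,v1)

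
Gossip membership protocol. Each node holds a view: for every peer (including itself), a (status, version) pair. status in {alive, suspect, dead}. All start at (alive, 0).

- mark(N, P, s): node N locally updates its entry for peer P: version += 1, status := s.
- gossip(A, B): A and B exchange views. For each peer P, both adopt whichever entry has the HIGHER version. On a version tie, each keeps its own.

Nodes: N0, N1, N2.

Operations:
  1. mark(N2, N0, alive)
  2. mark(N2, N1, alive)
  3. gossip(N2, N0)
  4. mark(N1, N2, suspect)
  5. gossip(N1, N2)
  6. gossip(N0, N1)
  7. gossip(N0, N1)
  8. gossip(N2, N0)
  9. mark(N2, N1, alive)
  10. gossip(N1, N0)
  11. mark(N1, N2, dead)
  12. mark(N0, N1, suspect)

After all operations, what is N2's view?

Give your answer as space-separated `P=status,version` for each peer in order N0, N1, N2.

Op 1: N2 marks N0=alive -> (alive,v1)
Op 2: N2 marks N1=alive -> (alive,v1)
Op 3: gossip N2<->N0 -> N2.N0=(alive,v1) N2.N1=(alive,v1) N2.N2=(alive,v0) | N0.N0=(alive,v1) N0.N1=(alive,v1) N0.N2=(alive,v0)
Op 4: N1 marks N2=suspect -> (suspect,v1)
Op 5: gossip N1<->N2 -> N1.N0=(alive,v1) N1.N1=(alive,v1) N1.N2=(suspect,v1) | N2.N0=(alive,v1) N2.N1=(alive,v1) N2.N2=(suspect,v1)
Op 6: gossip N0<->N1 -> N0.N0=(alive,v1) N0.N1=(alive,v1) N0.N2=(suspect,v1) | N1.N0=(alive,v1) N1.N1=(alive,v1) N1.N2=(suspect,v1)
Op 7: gossip N0<->N1 -> N0.N0=(alive,v1) N0.N1=(alive,v1) N0.N2=(suspect,v1) | N1.N0=(alive,v1) N1.N1=(alive,v1) N1.N2=(suspect,v1)
Op 8: gossip N2<->N0 -> N2.N0=(alive,v1) N2.N1=(alive,v1) N2.N2=(suspect,v1) | N0.N0=(alive,v1) N0.N1=(alive,v1) N0.N2=(suspect,v1)
Op 9: N2 marks N1=alive -> (alive,v2)
Op 10: gossip N1<->N0 -> N1.N0=(alive,v1) N1.N1=(alive,v1) N1.N2=(suspect,v1) | N0.N0=(alive,v1) N0.N1=(alive,v1) N0.N2=(suspect,v1)
Op 11: N1 marks N2=dead -> (dead,v2)
Op 12: N0 marks N1=suspect -> (suspect,v2)

Answer: N0=alive,1 N1=alive,2 N2=suspect,1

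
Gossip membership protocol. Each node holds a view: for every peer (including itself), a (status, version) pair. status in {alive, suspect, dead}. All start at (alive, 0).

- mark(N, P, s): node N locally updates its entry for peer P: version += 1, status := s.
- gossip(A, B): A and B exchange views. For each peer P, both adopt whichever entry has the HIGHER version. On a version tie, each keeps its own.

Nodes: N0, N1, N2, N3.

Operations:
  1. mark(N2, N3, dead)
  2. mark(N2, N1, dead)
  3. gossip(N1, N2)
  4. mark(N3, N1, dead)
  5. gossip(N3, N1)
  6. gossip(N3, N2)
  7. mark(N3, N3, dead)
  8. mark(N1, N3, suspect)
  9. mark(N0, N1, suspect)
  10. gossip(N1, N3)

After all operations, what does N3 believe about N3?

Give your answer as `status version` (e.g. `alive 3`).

Op 1: N2 marks N3=dead -> (dead,v1)
Op 2: N2 marks N1=dead -> (dead,v1)
Op 3: gossip N1<->N2 -> N1.N0=(alive,v0) N1.N1=(dead,v1) N1.N2=(alive,v0) N1.N3=(dead,v1) | N2.N0=(alive,v0) N2.N1=(dead,v1) N2.N2=(alive,v0) N2.N3=(dead,v1)
Op 4: N3 marks N1=dead -> (dead,v1)
Op 5: gossip N3<->N1 -> N3.N0=(alive,v0) N3.N1=(dead,v1) N3.N2=(alive,v0) N3.N3=(dead,v1) | N1.N0=(alive,v0) N1.N1=(dead,v1) N1.N2=(alive,v0) N1.N3=(dead,v1)
Op 6: gossip N3<->N2 -> N3.N0=(alive,v0) N3.N1=(dead,v1) N3.N2=(alive,v0) N3.N3=(dead,v1) | N2.N0=(alive,v0) N2.N1=(dead,v1) N2.N2=(alive,v0) N2.N3=(dead,v1)
Op 7: N3 marks N3=dead -> (dead,v2)
Op 8: N1 marks N3=suspect -> (suspect,v2)
Op 9: N0 marks N1=suspect -> (suspect,v1)
Op 10: gossip N1<->N3 -> N1.N0=(alive,v0) N1.N1=(dead,v1) N1.N2=(alive,v0) N1.N3=(suspect,v2) | N3.N0=(alive,v0) N3.N1=(dead,v1) N3.N2=(alive,v0) N3.N3=(dead,v2)

Answer: dead 2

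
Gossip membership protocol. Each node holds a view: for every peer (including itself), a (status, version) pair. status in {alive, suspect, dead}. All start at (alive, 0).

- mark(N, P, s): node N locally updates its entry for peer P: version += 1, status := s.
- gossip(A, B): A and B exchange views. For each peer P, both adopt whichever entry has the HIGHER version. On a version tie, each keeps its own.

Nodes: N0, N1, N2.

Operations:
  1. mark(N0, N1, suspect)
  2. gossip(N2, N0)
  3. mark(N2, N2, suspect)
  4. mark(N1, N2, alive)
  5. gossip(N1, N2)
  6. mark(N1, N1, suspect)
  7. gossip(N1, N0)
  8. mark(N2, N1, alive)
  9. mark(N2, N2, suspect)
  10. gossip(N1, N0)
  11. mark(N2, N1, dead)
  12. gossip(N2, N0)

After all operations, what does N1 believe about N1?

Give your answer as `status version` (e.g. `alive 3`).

Op 1: N0 marks N1=suspect -> (suspect,v1)
Op 2: gossip N2<->N0 -> N2.N0=(alive,v0) N2.N1=(suspect,v1) N2.N2=(alive,v0) | N0.N0=(alive,v0) N0.N1=(suspect,v1) N0.N2=(alive,v0)
Op 3: N2 marks N2=suspect -> (suspect,v1)
Op 4: N1 marks N2=alive -> (alive,v1)
Op 5: gossip N1<->N2 -> N1.N0=(alive,v0) N1.N1=(suspect,v1) N1.N2=(alive,v1) | N2.N0=(alive,v0) N2.N1=(suspect,v1) N2.N2=(suspect,v1)
Op 6: N1 marks N1=suspect -> (suspect,v2)
Op 7: gossip N1<->N0 -> N1.N0=(alive,v0) N1.N1=(suspect,v2) N1.N2=(alive,v1) | N0.N0=(alive,v0) N0.N1=(suspect,v2) N0.N2=(alive,v1)
Op 8: N2 marks N1=alive -> (alive,v2)
Op 9: N2 marks N2=suspect -> (suspect,v2)
Op 10: gossip N1<->N0 -> N1.N0=(alive,v0) N1.N1=(suspect,v2) N1.N2=(alive,v1) | N0.N0=(alive,v0) N0.N1=(suspect,v2) N0.N2=(alive,v1)
Op 11: N2 marks N1=dead -> (dead,v3)
Op 12: gossip N2<->N0 -> N2.N0=(alive,v0) N2.N1=(dead,v3) N2.N2=(suspect,v2) | N0.N0=(alive,v0) N0.N1=(dead,v3) N0.N2=(suspect,v2)

Answer: suspect 2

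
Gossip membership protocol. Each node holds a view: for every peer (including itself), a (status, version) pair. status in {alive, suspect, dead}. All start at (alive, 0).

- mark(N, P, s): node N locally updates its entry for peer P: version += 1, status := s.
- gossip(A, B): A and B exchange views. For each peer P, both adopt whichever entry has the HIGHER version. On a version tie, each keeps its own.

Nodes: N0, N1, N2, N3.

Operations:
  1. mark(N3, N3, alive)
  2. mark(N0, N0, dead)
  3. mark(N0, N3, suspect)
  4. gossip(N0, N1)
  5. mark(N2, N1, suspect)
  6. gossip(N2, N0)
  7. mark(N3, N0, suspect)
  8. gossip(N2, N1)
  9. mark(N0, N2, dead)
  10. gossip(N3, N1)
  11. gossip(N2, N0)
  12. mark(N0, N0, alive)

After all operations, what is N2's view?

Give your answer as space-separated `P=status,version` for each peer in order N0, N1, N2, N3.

Answer: N0=dead,1 N1=suspect,1 N2=dead,1 N3=suspect,1

Derivation:
Op 1: N3 marks N3=alive -> (alive,v1)
Op 2: N0 marks N0=dead -> (dead,v1)
Op 3: N0 marks N3=suspect -> (suspect,v1)
Op 4: gossip N0<->N1 -> N0.N0=(dead,v1) N0.N1=(alive,v0) N0.N2=(alive,v0) N0.N3=(suspect,v1) | N1.N0=(dead,v1) N1.N1=(alive,v0) N1.N2=(alive,v0) N1.N3=(suspect,v1)
Op 5: N2 marks N1=suspect -> (suspect,v1)
Op 6: gossip N2<->N0 -> N2.N0=(dead,v1) N2.N1=(suspect,v1) N2.N2=(alive,v0) N2.N3=(suspect,v1) | N0.N0=(dead,v1) N0.N1=(suspect,v1) N0.N2=(alive,v0) N0.N3=(suspect,v1)
Op 7: N3 marks N0=suspect -> (suspect,v1)
Op 8: gossip N2<->N1 -> N2.N0=(dead,v1) N2.N1=(suspect,v1) N2.N2=(alive,v0) N2.N3=(suspect,v1) | N1.N0=(dead,v1) N1.N1=(suspect,v1) N1.N2=(alive,v0) N1.N3=(suspect,v1)
Op 9: N0 marks N2=dead -> (dead,v1)
Op 10: gossip N3<->N1 -> N3.N0=(suspect,v1) N3.N1=(suspect,v1) N3.N2=(alive,v0) N3.N3=(alive,v1) | N1.N0=(dead,v1) N1.N1=(suspect,v1) N1.N2=(alive,v0) N1.N3=(suspect,v1)
Op 11: gossip N2<->N0 -> N2.N0=(dead,v1) N2.N1=(suspect,v1) N2.N2=(dead,v1) N2.N3=(suspect,v1) | N0.N0=(dead,v1) N0.N1=(suspect,v1) N0.N2=(dead,v1) N0.N3=(suspect,v1)
Op 12: N0 marks N0=alive -> (alive,v2)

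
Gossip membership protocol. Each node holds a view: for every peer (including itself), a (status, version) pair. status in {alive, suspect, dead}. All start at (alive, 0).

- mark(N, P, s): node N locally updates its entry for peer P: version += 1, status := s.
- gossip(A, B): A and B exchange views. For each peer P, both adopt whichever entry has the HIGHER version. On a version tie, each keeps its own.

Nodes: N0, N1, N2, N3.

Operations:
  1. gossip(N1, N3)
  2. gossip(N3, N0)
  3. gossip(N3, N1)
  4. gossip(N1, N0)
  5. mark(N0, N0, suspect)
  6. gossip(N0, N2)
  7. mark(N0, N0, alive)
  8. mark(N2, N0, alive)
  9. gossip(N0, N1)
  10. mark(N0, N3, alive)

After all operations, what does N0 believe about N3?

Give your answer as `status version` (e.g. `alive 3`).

Op 1: gossip N1<->N3 -> N1.N0=(alive,v0) N1.N1=(alive,v0) N1.N2=(alive,v0) N1.N3=(alive,v0) | N3.N0=(alive,v0) N3.N1=(alive,v0) N3.N2=(alive,v0) N3.N3=(alive,v0)
Op 2: gossip N3<->N0 -> N3.N0=(alive,v0) N3.N1=(alive,v0) N3.N2=(alive,v0) N3.N3=(alive,v0) | N0.N0=(alive,v0) N0.N1=(alive,v0) N0.N2=(alive,v0) N0.N3=(alive,v0)
Op 3: gossip N3<->N1 -> N3.N0=(alive,v0) N3.N1=(alive,v0) N3.N2=(alive,v0) N3.N3=(alive,v0) | N1.N0=(alive,v0) N1.N1=(alive,v0) N1.N2=(alive,v0) N1.N3=(alive,v0)
Op 4: gossip N1<->N0 -> N1.N0=(alive,v0) N1.N1=(alive,v0) N1.N2=(alive,v0) N1.N3=(alive,v0) | N0.N0=(alive,v0) N0.N1=(alive,v0) N0.N2=(alive,v0) N0.N3=(alive,v0)
Op 5: N0 marks N0=suspect -> (suspect,v1)
Op 6: gossip N0<->N2 -> N0.N0=(suspect,v1) N0.N1=(alive,v0) N0.N2=(alive,v0) N0.N3=(alive,v0) | N2.N0=(suspect,v1) N2.N1=(alive,v0) N2.N2=(alive,v0) N2.N3=(alive,v0)
Op 7: N0 marks N0=alive -> (alive,v2)
Op 8: N2 marks N0=alive -> (alive,v2)
Op 9: gossip N0<->N1 -> N0.N0=(alive,v2) N0.N1=(alive,v0) N0.N2=(alive,v0) N0.N3=(alive,v0) | N1.N0=(alive,v2) N1.N1=(alive,v0) N1.N2=(alive,v0) N1.N3=(alive,v0)
Op 10: N0 marks N3=alive -> (alive,v1)

Answer: alive 1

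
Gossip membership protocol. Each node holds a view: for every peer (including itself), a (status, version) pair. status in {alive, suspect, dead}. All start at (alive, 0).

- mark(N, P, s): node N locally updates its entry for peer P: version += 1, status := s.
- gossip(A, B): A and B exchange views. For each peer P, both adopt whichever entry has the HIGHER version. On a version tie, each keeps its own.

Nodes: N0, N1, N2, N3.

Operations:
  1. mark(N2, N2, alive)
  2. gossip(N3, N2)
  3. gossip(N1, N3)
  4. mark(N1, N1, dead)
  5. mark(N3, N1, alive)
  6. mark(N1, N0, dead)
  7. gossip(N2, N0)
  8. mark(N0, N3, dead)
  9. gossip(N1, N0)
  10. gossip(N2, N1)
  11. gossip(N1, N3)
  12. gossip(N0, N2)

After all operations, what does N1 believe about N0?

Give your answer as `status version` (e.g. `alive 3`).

Op 1: N2 marks N2=alive -> (alive,v1)
Op 2: gossip N3<->N2 -> N3.N0=(alive,v0) N3.N1=(alive,v0) N3.N2=(alive,v1) N3.N3=(alive,v0) | N2.N0=(alive,v0) N2.N1=(alive,v0) N2.N2=(alive,v1) N2.N3=(alive,v0)
Op 3: gossip N1<->N3 -> N1.N0=(alive,v0) N1.N1=(alive,v0) N1.N2=(alive,v1) N1.N3=(alive,v0) | N3.N0=(alive,v0) N3.N1=(alive,v0) N3.N2=(alive,v1) N3.N3=(alive,v0)
Op 4: N1 marks N1=dead -> (dead,v1)
Op 5: N3 marks N1=alive -> (alive,v1)
Op 6: N1 marks N0=dead -> (dead,v1)
Op 7: gossip N2<->N0 -> N2.N0=(alive,v0) N2.N1=(alive,v0) N2.N2=(alive,v1) N2.N3=(alive,v0) | N0.N0=(alive,v0) N0.N1=(alive,v0) N0.N2=(alive,v1) N0.N3=(alive,v0)
Op 8: N0 marks N3=dead -> (dead,v1)
Op 9: gossip N1<->N0 -> N1.N0=(dead,v1) N1.N1=(dead,v1) N1.N2=(alive,v1) N1.N3=(dead,v1) | N0.N0=(dead,v1) N0.N1=(dead,v1) N0.N2=(alive,v1) N0.N3=(dead,v1)
Op 10: gossip N2<->N1 -> N2.N0=(dead,v1) N2.N1=(dead,v1) N2.N2=(alive,v1) N2.N3=(dead,v1) | N1.N0=(dead,v1) N1.N1=(dead,v1) N1.N2=(alive,v1) N1.N3=(dead,v1)
Op 11: gossip N1<->N3 -> N1.N0=(dead,v1) N1.N1=(dead,v1) N1.N2=(alive,v1) N1.N3=(dead,v1) | N3.N0=(dead,v1) N3.N1=(alive,v1) N3.N2=(alive,v1) N3.N3=(dead,v1)
Op 12: gossip N0<->N2 -> N0.N0=(dead,v1) N0.N1=(dead,v1) N0.N2=(alive,v1) N0.N3=(dead,v1) | N2.N0=(dead,v1) N2.N1=(dead,v1) N2.N2=(alive,v1) N2.N3=(dead,v1)

Answer: dead 1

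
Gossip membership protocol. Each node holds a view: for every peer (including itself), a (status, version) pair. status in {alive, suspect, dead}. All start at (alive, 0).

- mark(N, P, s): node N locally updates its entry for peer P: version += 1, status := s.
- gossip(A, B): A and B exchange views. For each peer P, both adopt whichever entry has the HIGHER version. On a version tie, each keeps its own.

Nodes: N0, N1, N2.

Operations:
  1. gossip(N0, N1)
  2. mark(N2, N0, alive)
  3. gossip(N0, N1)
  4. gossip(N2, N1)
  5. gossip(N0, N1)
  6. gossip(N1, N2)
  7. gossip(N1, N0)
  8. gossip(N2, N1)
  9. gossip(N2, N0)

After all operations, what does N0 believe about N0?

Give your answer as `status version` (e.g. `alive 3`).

Op 1: gossip N0<->N1 -> N0.N0=(alive,v0) N0.N1=(alive,v0) N0.N2=(alive,v0) | N1.N0=(alive,v0) N1.N1=(alive,v0) N1.N2=(alive,v0)
Op 2: N2 marks N0=alive -> (alive,v1)
Op 3: gossip N0<->N1 -> N0.N0=(alive,v0) N0.N1=(alive,v0) N0.N2=(alive,v0) | N1.N0=(alive,v0) N1.N1=(alive,v0) N1.N2=(alive,v0)
Op 4: gossip N2<->N1 -> N2.N0=(alive,v1) N2.N1=(alive,v0) N2.N2=(alive,v0) | N1.N0=(alive,v1) N1.N1=(alive,v0) N1.N2=(alive,v0)
Op 5: gossip N0<->N1 -> N0.N0=(alive,v1) N0.N1=(alive,v0) N0.N2=(alive,v0) | N1.N0=(alive,v1) N1.N1=(alive,v0) N1.N2=(alive,v0)
Op 6: gossip N1<->N2 -> N1.N0=(alive,v1) N1.N1=(alive,v0) N1.N2=(alive,v0) | N2.N0=(alive,v1) N2.N1=(alive,v0) N2.N2=(alive,v0)
Op 7: gossip N1<->N0 -> N1.N0=(alive,v1) N1.N1=(alive,v0) N1.N2=(alive,v0) | N0.N0=(alive,v1) N0.N1=(alive,v0) N0.N2=(alive,v0)
Op 8: gossip N2<->N1 -> N2.N0=(alive,v1) N2.N1=(alive,v0) N2.N2=(alive,v0) | N1.N0=(alive,v1) N1.N1=(alive,v0) N1.N2=(alive,v0)
Op 9: gossip N2<->N0 -> N2.N0=(alive,v1) N2.N1=(alive,v0) N2.N2=(alive,v0) | N0.N0=(alive,v1) N0.N1=(alive,v0) N0.N2=(alive,v0)

Answer: alive 1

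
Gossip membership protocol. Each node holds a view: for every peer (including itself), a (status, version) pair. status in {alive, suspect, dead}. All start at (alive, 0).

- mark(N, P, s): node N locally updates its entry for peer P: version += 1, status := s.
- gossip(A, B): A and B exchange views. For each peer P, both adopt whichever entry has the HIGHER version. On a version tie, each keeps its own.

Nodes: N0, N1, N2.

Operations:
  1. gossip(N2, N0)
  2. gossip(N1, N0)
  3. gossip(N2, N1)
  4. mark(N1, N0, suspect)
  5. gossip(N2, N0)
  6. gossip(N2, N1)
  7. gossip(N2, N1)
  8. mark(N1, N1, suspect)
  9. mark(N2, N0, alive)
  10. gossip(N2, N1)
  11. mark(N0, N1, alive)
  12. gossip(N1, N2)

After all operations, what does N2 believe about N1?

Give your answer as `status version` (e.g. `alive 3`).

Op 1: gossip N2<->N0 -> N2.N0=(alive,v0) N2.N1=(alive,v0) N2.N2=(alive,v0) | N0.N0=(alive,v0) N0.N1=(alive,v0) N0.N2=(alive,v0)
Op 2: gossip N1<->N0 -> N1.N0=(alive,v0) N1.N1=(alive,v0) N1.N2=(alive,v0) | N0.N0=(alive,v0) N0.N1=(alive,v0) N0.N2=(alive,v0)
Op 3: gossip N2<->N1 -> N2.N0=(alive,v0) N2.N1=(alive,v0) N2.N2=(alive,v0) | N1.N0=(alive,v0) N1.N1=(alive,v0) N1.N2=(alive,v0)
Op 4: N1 marks N0=suspect -> (suspect,v1)
Op 5: gossip N2<->N0 -> N2.N0=(alive,v0) N2.N1=(alive,v0) N2.N2=(alive,v0) | N0.N0=(alive,v0) N0.N1=(alive,v0) N0.N2=(alive,v0)
Op 6: gossip N2<->N1 -> N2.N0=(suspect,v1) N2.N1=(alive,v0) N2.N2=(alive,v0) | N1.N0=(suspect,v1) N1.N1=(alive,v0) N1.N2=(alive,v0)
Op 7: gossip N2<->N1 -> N2.N0=(suspect,v1) N2.N1=(alive,v0) N2.N2=(alive,v0) | N1.N0=(suspect,v1) N1.N1=(alive,v0) N1.N2=(alive,v0)
Op 8: N1 marks N1=suspect -> (suspect,v1)
Op 9: N2 marks N0=alive -> (alive,v2)
Op 10: gossip N2<->N1 -> N2.N0=(alive,v2) N2.N1=(suspect,v1) N2.N2=(alive,v0) | N1.N0=(alive,v2) N1.N1=(suspect,v1) N1.N2=(alive,v0)
Op 11: N0 marks N1=alive -> (alive,v1)
Op 12: gossip N1<->N2 -> N1.N0=(alive,v2) N1.N1=(suspect,v1) N1.N2=(alive,v0) | N2.N0=(alive,v2) N2.N1=(suspect,v1) N2.N2=(alive,v0)

Answer: suspect 1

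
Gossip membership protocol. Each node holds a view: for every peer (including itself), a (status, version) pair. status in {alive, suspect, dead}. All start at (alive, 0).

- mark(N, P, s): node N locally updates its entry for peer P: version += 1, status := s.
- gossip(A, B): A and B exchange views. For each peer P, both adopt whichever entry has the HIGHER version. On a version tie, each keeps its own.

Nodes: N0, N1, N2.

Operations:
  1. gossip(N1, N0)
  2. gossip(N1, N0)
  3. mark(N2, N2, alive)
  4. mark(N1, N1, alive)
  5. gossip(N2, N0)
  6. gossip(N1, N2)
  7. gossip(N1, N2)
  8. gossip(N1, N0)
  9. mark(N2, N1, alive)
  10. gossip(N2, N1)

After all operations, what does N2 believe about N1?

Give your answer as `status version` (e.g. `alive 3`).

Answer: alive 2

Derivation:
Op 1: gossip N1<->N0 -> N1.N0=(alive,v0) N1.N1=(alive,v0) N1.N2=(alive,v0) | N0.N0=(alive,v0) N0.N1=(alive,v0) N0.N2=(alive,v0)
Op 2: gossip N1<->N0 -> N1.N0=(alive,v0) N1.N1=(alive,v0) N1.N2=(alive,v0) | N0.N0=(alive,v0) N0.N1=(alive,v0) N0.N2=(alive,v0)
Op 3: N2 marks N2=alive -> (alive,v1)
Op 4: N1 marks N1=alive -> (alive,v1)
Op 5: gossip N2<->N0 -> N2.N0=(alive,v0) N2.N1=(alive,v0) N2.N2=(alive,v1) | N0.N0=(alive,v0) N0.N1=(alive,v0) N0.N2=(alive,v1)
Op 6: gossip N1<->N2 -> N1.N0=(alive,v0) N1.N1=(alive,v1) N1.N2=(alive,v1) | N2.N0=(alive,v0) N2.N1=(alive,v1) N2.N2=(alive,v1)
Op 7: gossip N1<->N2 -> N1.N0=(alive,v0) N1.N1=(alive,v1) N1.N2=(alive,v1) | N2.N0=(alive,v0) N2.N1=(alive,v1) N2.N2=(alive,v1)
Op 8: gossip N1<->N0 -> N1.N0=(alive,v0) N1.N1=(alive,v1) N1.N2=(alive,v1) | N0.N0=(alive,v0) N0.N1=(alive,v1) N0.N2=(alive,v1)
Op 9: N2 marks N1=alive -> (alive,v2)
Op 10: gossip N2<->N1 -> N2.N0=(alive,v0) N2.N1=(alive,v2) N2.N2=(alive,v1) | N1.N0=(alive,v0) N1.N1=(alive,v2) N1.N2=(alive,v1)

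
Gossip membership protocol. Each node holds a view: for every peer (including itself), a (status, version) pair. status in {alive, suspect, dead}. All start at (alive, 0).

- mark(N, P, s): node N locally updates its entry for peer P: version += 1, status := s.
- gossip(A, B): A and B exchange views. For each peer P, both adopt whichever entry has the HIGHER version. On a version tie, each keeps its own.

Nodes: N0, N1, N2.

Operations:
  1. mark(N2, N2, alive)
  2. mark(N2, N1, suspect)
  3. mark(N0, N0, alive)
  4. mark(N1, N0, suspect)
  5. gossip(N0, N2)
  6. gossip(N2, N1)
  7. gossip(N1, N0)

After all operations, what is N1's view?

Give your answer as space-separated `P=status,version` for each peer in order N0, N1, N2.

Op 1: N2 marks N2=alive -> (alive,v1)
Op 2: N2 marks N1=suspect -> (suspect,v1)
Op 3: N0 marks N0=alive -> (alive,v1)
Op 4: N1 marks N0=suspect -> (suspect,v1)
Op 5: gossip N0<->N2 -> N0.N0=(alive,v1) N0.N1=(suspect,v1) N0.N2=(alive,v1) | N2.N0=(alive,v1) N2.N1=(suspect,v1) N2.N2=(alive,v1)
Op 6: gossip N2<->N1 -> N2.N0=(alive,v1) N2.N1=(suspect,v1) N2.N2=(alive,v1) | N1.N0=(suspect,v1) N1.N1=(suspect,v1) N1.N2=(alive,v1)
Op 7: gossip N1<->N0 -> N1.N0=(suspect,v1) N1.N1=(suspect,v1) N1.N2=(alive,v1) | N0.N0=(alive,v1) N0.N1=(suspect,v1) N0.N2=(alive,v1)

Answer: N0=suspect,1 N1=suspect,1 N2=alive,1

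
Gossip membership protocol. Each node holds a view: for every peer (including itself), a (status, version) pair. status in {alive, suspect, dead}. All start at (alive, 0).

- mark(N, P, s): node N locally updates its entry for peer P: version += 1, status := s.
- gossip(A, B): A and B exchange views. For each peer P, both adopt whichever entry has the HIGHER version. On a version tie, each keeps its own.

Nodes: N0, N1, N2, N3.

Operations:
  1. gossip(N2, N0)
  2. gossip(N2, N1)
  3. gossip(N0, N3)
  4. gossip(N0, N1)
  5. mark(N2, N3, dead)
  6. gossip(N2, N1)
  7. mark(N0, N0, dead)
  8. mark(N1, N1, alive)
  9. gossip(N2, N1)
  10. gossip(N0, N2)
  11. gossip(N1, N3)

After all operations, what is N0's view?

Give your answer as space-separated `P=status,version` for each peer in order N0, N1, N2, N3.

Op 1: gossip N2<->N0 -> N2.N0=(alive,v0) N2.N1=(alive,v0) N2.N2=(alive,v0) N2.N3=(alive,v0) | N0.N0=(alive,v0) N0.N1=(alive,v0) N0.N2=(alive,v0) N0.N3=(alive,v0)
Op 2: gossip N2<->N1 -> N2.N0=(alive,v0) N2.N1=(alive,v0) N2.N2=(alive,v0) N2.N3=(alive,v0) | N1.N0=(alive,v0) N1.N1=(alive,v0) N1.N2=(alive,v0) N1.N3=(alive,v0)
Op 3: gossip N0<->N3 -> N0.N0=(alive,v0) N0.N1=(alive,v0) N0.N2=(alive,v0) N0.N3=(alive,v0) | N3.N0=(alive,v0) N3.N1=(alive,v0) N3.N2=(alive,v0) N3.N3=(alive,v0)
Op 4: gossip N0<->N1 -> N0.N0=(alive,v0) N0.N1=(alive,v0) N0.N2=(alive,v0) N0.N3=(alive,v0) | N1.N0=(alive,v0) N1.N1=(alive,v0) N1.N2=(alive,v0) N1.N3=(alive,v0)
Op 5: N2 marks N3=dead -> (dead,v1)
Op 6: gossip N2<->N1 -> N2.N0=(alive,v0) N2.N1=(alive,v0) N2.N2=(alive,v0) N2.N3=(dead,v1) | N1.N0=(alive,v0) N1.N1=(alive,v0) N1.N2=(alive,v0) N1.N3=(dead,v1)
Op 7: N0 marks N0=dead -> (dead,v1)
Op 8: N1 marks N1=alive -> (alive,v1)
Op 9: gossip N2<->N1 -> N2.N0=(alive,v0) N2.N1=(alive,v1) N2.N2=(alive,v0) N2.N3=(dead,v1) | N1.N0=(alive,v0) N1.N1=(alive,v1) N1.N2=(alive,v0) N1.N3=(dead,v1)
Op 10: gossip N0<->N2 -> N0.N0=(dead,v1) N0.N1=(alive,v1) N0.N2=(alive,v0) N0.N3=(dead,v1) | N2.N0=(dead,v1) N2.N1=(alive,v1) N2.N2=(alive,v0) N2.N3=(dead,v1)
Op 11: gossip N1<->N3 -> N1.N0=(alive,v0) N1.N1=(alive,v1) N1.N2=(alive,v0) N1.N3=(dead,v1) | N3.N0=(alive,v0) N3.N1=(alive,v1) N3.N2=(alive,v0) N3.N3=(dead,v1)

Answer: N0=dead,1 N1=alive,1 N2=alive,0 N3=dead,1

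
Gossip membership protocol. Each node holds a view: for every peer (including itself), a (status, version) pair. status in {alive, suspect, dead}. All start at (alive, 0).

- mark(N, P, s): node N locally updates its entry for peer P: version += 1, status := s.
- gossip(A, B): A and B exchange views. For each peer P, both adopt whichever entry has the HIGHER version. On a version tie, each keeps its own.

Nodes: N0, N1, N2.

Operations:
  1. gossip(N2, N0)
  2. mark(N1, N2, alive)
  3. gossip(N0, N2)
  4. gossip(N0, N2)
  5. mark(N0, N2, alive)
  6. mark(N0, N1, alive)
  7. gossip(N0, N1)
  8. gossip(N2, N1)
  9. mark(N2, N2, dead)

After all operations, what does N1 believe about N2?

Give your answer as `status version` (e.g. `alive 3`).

Answer: alive 1

Derivation:
Op 1: gossip N2<->N0 -> N2.N0=(alive,v0) N2.N1=(alive,v0) N2.N2=(alive,v0) | N0.N0=(alive,v0) N0.N1=(alive,v0) N0.N2=(alive,v0)
Op 2: N1 marks N2=alive -> (alive,v1)
Op 3: gossip N0<->N2 -> N0.N0=(alive,v0) N0.N1=(alive,v0) N0.N2=(alive,v0) | N2.N0=(alive,v0) N2.N1=(alive,v0) N2.N2=(alive,v0)
Op 4: gossip N0<->N2 -> N0.N0=(alive,v0) N0.N1=(alive,v0) N0.N2=(alive,v0) | N2.N0=(alive,v0) N2.N1=(alive,v0) N2.N2=(alive,v0)
Op 5: N0 marks N2=alive -> (alive,v1)
Op 6: N0 marks N1=alive -> (alive,v1)
Op 7: gossip N0<->N1 -> N0.N0=(alive,v0) N0.N1=(alive,v1) N0.N2=(alive,v1) | N1.N0=(alive,v0) N1.N1=(alive,v1) N1.N2=(alive,v1)
Op 8: gossip N2<->N1 -> N2.N0=(alive,v0) N2.N1=(alive,v1) N2.N2=(alive,v1) | N1.N0=(alive,v0) N1.N1=(alive,v1) N1.N2=(alive,v1)
Op 9: N2 marks N2=dead -> (dead,v2)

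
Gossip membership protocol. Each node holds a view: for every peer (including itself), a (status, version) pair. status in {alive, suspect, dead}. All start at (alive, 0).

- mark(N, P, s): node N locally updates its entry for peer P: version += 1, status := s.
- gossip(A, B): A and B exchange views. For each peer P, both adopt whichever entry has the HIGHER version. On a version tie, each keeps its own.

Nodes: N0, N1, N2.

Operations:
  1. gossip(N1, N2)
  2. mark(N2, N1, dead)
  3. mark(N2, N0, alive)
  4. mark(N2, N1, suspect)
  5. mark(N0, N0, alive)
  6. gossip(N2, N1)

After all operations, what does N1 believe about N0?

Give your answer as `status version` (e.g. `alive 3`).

Answer: alive 1

Derivation:
Op 1: gossip N1<->N2 -> N1.N0=(alive,v0) N1.N1=(alive,v0) N1.N2=(alive,v0) | N2.N0=(alive,v0) N2.N1=(alive,v0) N2.N2=(alive,v0)
Op 2: N2 marks N1=dead -> (dead,v1)
Op 3: N2 marks N0=alive -> (alive,v1)
Op 4: N2 marks N1=suspect -> (suspect,v2)
Op 5: N0 marks N0=alive -> (alive,v1)
Op 6: gossip N2<->N1 -> N2.N0=(alive,v1) N2.N1=(suspect,v2) N2.N2=(alive,v0) | N1.N0=(alive,v1) N1.N1=(suspect,v2) N1.N2=(alive,v0)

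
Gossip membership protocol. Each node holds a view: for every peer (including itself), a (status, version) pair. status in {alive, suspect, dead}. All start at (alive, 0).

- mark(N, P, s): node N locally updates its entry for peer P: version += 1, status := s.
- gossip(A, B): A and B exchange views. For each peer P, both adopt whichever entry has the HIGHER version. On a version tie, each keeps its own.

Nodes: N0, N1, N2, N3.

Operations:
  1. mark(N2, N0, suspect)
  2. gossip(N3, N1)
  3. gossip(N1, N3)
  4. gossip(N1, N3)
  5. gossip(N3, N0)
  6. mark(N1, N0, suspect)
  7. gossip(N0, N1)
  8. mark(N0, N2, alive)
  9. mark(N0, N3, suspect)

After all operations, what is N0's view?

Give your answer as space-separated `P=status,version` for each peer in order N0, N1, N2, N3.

Op 1: N2 marks N0=suspect -> (suspect,v1)
Op 2: gossip N3<->N1 -> N3.N0=(alive,v0) N3.N1=(alive,v0) N3.N2=(alive,v0) N3.N3=(alive,v0) | N1.N0=(alive,v0) N1.N1=(alive,v0) N1.N2=(alive,v0) N1.N3=(alive,v0)
Op 3: gossip N1<->N3 -> N1.N0=(alive,v0) N1.N1=(alive,v0) N1.N2=(alive,v0) N1.N3=(alive,v0) | N3.N0=(alive,v0) N3.N1=(alive,v0) N3.N2=(alive,v0) N3.N3=(alive,v0)
Op 4: gossip N1<->N3 -> N1.N0=(alive,v0) N1.N1=(alive,v0) N1.N2=(alive,v0) N1.N3=(alive,v0) | N3.N0=(alive,v0) N3.N1=(alive,v0) N3.N2=(alive,v0) N3.N3=(alive,v0)
Op 5: gossip N3<->N0 -> N3.N0=(alive,v0) N3.N1=(alive,v0) N3.N2=(alive,v0) N3.N3=(alive,v0) | N0.N0=(alive,v0) N0.N1=(alive,v0) N0.N2=(alive,v0) N0.N3=(alive,v0)
Op 6: N1 marks N0=suspect -> (suspect,v1)
Op 7: gossip N0<->N1 -> N0.N0=(suspect,v1) N0.N1=(alive,v0) N0.N2=(alive,v0) N0.N3=(alive,v0) | N1.N0=(suspect,v1) N1.N1=(alive,v0) N1.N2=(alive,v0) N1.N3=(alive,v0)
Op 8: N0 marks N2=alive -> (alive,v1)
Op 9: N0 marks N3=suspect -> (suspect,v1)

Answer: N0=suspect,1 N1=alive,0 N2=alive,1 N3=suspect,1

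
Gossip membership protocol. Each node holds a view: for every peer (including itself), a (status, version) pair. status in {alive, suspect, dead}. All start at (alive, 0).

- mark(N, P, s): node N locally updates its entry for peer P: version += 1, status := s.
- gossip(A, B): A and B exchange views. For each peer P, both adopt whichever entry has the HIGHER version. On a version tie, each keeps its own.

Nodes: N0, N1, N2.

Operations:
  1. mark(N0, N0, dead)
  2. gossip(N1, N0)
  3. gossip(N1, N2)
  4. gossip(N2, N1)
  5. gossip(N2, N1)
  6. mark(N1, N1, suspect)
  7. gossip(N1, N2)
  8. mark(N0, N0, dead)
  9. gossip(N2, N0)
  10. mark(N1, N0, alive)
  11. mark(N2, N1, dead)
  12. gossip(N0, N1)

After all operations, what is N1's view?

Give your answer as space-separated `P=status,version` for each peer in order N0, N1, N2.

Answer: N0=alive,2 N1=suspect,1 N2=alive,0

Derivation:
Op 1: N0 marks N0=dead -> (dead,v1)
Op 2: gossip N1<->N0 -> N1.N0=(dead,v1) N1.N1=(alive,v0) N1.N2=(alive,v0) | N0.N0=(dead,v1) N0.N1=(alive,v0) N0.N2=(alive,v0)
Op 3: gossip N1<->N2 -> N1.N0=(dead,v1) N1.N1=(alive,v0) N1.N2=(alive,v0) | N2.N0=(dead,v1) N2.N1=(alive,v0) N2.N2=(alive,v0)
Op 4: gossip N2<->N1 -> N2.N0=(dead,v1) N2.N1=(alive,v0) N2.N2=(alive,v0) | N1.N0=(dead,v1) N1.N1=(alive,v0) N1.N2=(alive,v0)
Op 5: gossip N2<->N1 -> N2.N0=(dead,v1) N2.N1=(alive,v0) N2.N2=(alive,v0) | N1.N0=(dead,v1) N1.N1=(alive,v0) N1.N2=(alive,v0)
Op 6: N1 marks N1=suspect -> (suspect,v1)
Op 7: gossip N1<->N2 -> N1.N0=(dead,v1) N1.N1=(suspect,v1) N1.N2=(alive,v0) | N2.N0=(dead,v1) N2.N1=(suspect,v1) N2.N2=(alive,v0)
Op 8: N0 marks N0=dead -> (dead,v2)
Op 9: gossip N2<->N0 -> N2.N0=(dead,v2) N2.N1=(suspect,v1) N2.N2=(alive,v0) | N0.N0=(dead,v2) N0.N1=(suspect,v1) N0.N2=(alive,v0)
Op 10: N1 marks N0=alive -> (alive,v2)
Op 11: N2 marks N1=dead -> (dead,v2)
Op 12: gossip N0<->N1 -> N0.N0=(dead,v2) N0.N1=(suspect,v1) N0.N2=(alive,v0) | N1.N0=(alive,v2) N1.N1=(suspect,v1) N1.N2=(alive,v0)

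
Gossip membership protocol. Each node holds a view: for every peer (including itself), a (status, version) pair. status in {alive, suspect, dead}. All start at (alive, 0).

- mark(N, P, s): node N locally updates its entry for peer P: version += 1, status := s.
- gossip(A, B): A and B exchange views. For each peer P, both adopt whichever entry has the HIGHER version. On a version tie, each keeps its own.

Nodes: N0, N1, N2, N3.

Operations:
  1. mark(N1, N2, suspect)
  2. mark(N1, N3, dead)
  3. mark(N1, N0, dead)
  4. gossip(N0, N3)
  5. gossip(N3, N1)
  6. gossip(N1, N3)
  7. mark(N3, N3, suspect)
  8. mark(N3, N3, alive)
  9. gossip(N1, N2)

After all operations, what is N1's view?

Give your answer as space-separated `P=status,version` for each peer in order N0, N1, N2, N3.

Op 1: N1 marks N2=suspect -> (suspect,v1)
Op 2: N1 marks N3=dead -> (dead,v1)
Op 3: N1 marks N0=dead -> (dead,v1)
Op 4: gossip N0<->N3 -> N0.N0=(alive,v0) N0.N1=(alive,v0) N0.N2=(alive,v0) N0.N3=(alive,v0) | N3.N0=(alive,v0) N3.N1=(alive,v0) N3.N2=(alive,v0) N3.N3=(alive,v0)
Op 5: gossip N3<->N1 -> N3.N0=(dead,v1) N3.N1=(alive,v0) N3.N2=(suspect,v1) N3.N3=(dead,v1) | N1.N0=(dead,v1) N1.N1=(alive,v0) N1.N2=(suspect,v1) N1.N3=(dead,v1)
Op 6: gossip N1<->N3 -> N1.N0=(dead,v1) N1.N1=(alive,v0) N1.N2=(suspect,v1) N1.N3=(dead,v1) | N3.N0=(dead,v1) N3.N1=(alive,v0) N3.N2=(suspect,v1) N3.N3=(dead,v1)
Op 7: N3 marks N3=suspect -> (suspect,v2)
Op 8: N3 marks N3=alive -> (alive,v3)
Op 9: gossip N1<->N2 -> N1.N0=(dead,v1) N1.N1=(alive,v0) N1.N2=(suspect,v1) N1.N3=(dead,v1) | N2.N0=(dead,v1) N2.N1=(alive,v0) N2.N2=(suspect,v1) N2.N3=(dead,v1)

Answer: N0=dead,1 N1=alive,0 N2=suspect,1 N3=dead,1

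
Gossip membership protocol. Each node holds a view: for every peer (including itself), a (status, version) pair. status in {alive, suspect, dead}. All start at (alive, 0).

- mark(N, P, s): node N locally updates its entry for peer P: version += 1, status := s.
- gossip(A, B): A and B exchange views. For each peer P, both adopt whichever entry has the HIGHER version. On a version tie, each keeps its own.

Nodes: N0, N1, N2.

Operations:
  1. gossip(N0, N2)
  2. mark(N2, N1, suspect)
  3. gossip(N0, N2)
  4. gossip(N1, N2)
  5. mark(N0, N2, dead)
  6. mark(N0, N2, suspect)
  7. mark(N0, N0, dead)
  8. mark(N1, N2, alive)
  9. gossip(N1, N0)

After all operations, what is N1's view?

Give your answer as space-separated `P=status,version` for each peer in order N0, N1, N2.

Op 1: gossip N0<->N2 -> N0.N0=(alive,v0) N0.N1=(alive,v0) N0.N2=(alive,v0) | N2.N0=(alive,v0) N2.N1=(alive,v0) N2.N2=(alive,v0)
Op 2: N2 marks N1=suspect -> (suspect,v1)
Op 3: gossip N0<->N2 -> N0.N0=(alive,v0) N0.N1=(suspect,v1) N0.N2=(alive,v0) | N2.N0=(alive,v0) N2.N1=(suspect,v1) N2.N2=(alive,v0)
Op 4: gossip N1<->N2 -> N1.N0=(alive,v0) N1.N1=(suspect,v1) N1.N2=(alive,v0) | N2.N0=(alive,v0) N2.N1=(suspect,v1) N2.N2=(alive,v0)
Op 5: N0 marks N2=dead -> (dead,v1)
Op 6: N0 marks N2=suspect -> (suspect,v2)
Op 7: N0 marks N0=dead -> (dead,v1)
Op 8: N1 marks N2=alive -> (alive,v1)
Op 9: gossip N1<->N0 -> N1.N0=(dead,v1) N1.N1=(suspect,v1) N1.N2=(suspect,v2) | N0.N0=(dead,v1) N0.N1=(suspect,v1) N0.N2=(suspect,v2)

Answer: N0=dead,1 N1=suspect,1 N2=suspect,2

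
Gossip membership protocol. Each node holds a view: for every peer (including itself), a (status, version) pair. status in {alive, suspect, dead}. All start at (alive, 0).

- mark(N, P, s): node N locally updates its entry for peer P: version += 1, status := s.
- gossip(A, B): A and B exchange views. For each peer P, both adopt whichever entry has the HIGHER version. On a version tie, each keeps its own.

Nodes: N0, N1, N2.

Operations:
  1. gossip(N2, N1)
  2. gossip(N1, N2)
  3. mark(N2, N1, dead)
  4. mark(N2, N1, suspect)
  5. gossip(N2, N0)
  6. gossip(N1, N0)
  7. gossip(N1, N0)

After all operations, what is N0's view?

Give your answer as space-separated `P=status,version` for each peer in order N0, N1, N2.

Op 1: gossip N2<->N1 -> N2.N0=(alive,v0) N2.N1=(alive,v0) N2.N2=(alive,v0) | N1.N0=(alive,v0) N1.N1=(alive,v0) N1.N2=(alive,v0)
Op 2: gossip N1<->N2 -> N1.N0=(alive,v0) N1.N1=(alive,v0) N1.N2=(alive,v0) | N2.N0=(alive,v0) N2.N1=(alive,v0) N2.N2=(alive,v0)
Op 3: N2 marks N1=dead -> (dead,v1)
Op 4: N2 marks N1=suspect -> (suspect,v2)
Op 5: gossip N2<->N0 -> N2.N0=(alive,v0) N2.N1=(suspect,v2) N2.N2=(alive,v0) | N0.N0=(alive,v0) N0.N1=(suspect,v2) N0.N2=(alive,v0)
Op 6: gossip N1<->N0 -> N1.N0=(alive,v0) N1.N1=(suspect,v2) N1.N2=(alive,v0) | N0.N0=(alive,v0) N0.N1=(suspect,v2) N0.N2=(alive,v0)
Op 7: gossip N1<->N0 -> N1.N0=(alive,v0) N1.N1=(suspect,v2) N1.N2=(alive,v0) | N0.N0=(alive,v0) N0.N1=(suspect,v2) N0.N2=(alive,v0)

Answer: N0=alive,0 N1=suspect,2 N2=alive,0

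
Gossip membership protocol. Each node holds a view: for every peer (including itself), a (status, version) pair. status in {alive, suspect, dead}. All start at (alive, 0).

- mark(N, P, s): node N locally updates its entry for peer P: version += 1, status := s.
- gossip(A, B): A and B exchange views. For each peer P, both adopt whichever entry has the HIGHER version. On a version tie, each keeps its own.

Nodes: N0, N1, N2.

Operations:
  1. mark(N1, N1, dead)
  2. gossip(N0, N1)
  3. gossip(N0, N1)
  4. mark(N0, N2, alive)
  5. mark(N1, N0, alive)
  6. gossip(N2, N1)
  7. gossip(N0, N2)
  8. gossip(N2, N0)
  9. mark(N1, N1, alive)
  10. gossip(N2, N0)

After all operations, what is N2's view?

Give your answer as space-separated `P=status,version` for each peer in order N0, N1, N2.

Op 1: N1 marks N1=dead -> (dead,v1)
Op 2: gossip N0<->N1 -> N0.N0=(alive,v0) N0.N1=(dead,v1) N0.N2=(alive,v0) | N1.N0=(alive,v0) N1.N1=(dead,v1) N1.N2=(alive,v0)
Op 3: gossip N0<->N1 -> N0.N0=(alive,v0) N0.N1=(dead,v1) N0.N2=(alive,v0) | N1.N0=(alive,v0) N1.N1=(dead,v1) N1.N2=(alive,v0)
Op 4: N0 marks N2=alive -> (alive,v1)
Op 5: N1 marks N0=alive -> (alive,v1)
Op 6: gossip N2<->N1 -> N2.N0=(alive,v1) N2.N1=(dead,v1) N2.N2=(alive,v0) | N1.N0=(alive,v1) N1.N1=(dead,v1) N1.N2=(alive,v0)
Op 7: gossip N0<->N2 -> N0.N0=(alive,v1) N0.N1=(dead,v1) N0.N2=(alive,v1) | N2.N0=(alive,v1) N2.N1=(dead,v1) N2.N2=(alive,v1)
Op 8: gossip N2<->N0 -> N2.N0=(alive,v1) N2.N1=(dead,v1) N2.N2=(alive,v1) | N0.N0=(alive,v1) N0.N1=(dead,v1) N0.N2=(alive,v1)
Op 9: N1 marks N1=alive -> (alive,v2)
Op 10: gossip N2<->N0 -> N2.N0=(alive,v1) N2.N1=(dead,v1) N2.N2=(alive,v1) | N0.N0=(alive,v1) N0.N1=(dead,v1) N0.N2=(alive,v1)

Answer: N0=alive,1 N1=dead,1 N2=alive,1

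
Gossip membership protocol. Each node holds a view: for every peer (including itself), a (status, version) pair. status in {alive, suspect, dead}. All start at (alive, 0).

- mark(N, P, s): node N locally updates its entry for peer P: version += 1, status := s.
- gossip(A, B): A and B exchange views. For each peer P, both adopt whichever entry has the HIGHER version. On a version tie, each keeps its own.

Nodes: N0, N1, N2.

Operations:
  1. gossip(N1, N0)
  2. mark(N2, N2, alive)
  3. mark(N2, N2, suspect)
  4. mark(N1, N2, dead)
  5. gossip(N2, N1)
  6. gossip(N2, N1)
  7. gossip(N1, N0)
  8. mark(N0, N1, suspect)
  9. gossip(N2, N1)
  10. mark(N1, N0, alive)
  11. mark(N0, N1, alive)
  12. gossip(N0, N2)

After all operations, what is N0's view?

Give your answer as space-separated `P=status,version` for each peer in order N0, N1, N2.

Answer: N0=alive,0 N1=alive,2 N2=suspect,2

Derivation:
Op 1: gossip N1<->N0 -> N1.N0=(alive,v0) N1.N1=(alive,v0) N1.N2=(alive,v0) | N0.N0=(alive,v0) N0.N1=(alive,v0) N0.N2=(alive,v0)
Op 2: N2 marks N2=alive -> (alive,v1)
Op 3: N2 marks N2=suspect -> (suspect,v2)
Op 4: N1 marks N2=dead -> (dead,v1)
Op 5: gossip N2<->N1 -> N2.N0=(alive,v0) N2.N1=(alive,v0) N2.N2=(suspect,v2) | N1.N0=(alive,v0) N1.N1=(alive,v0) N1.N2=(suspect,v2)
Op 6: gossip N2<->N1 -> N2.N0=(alive,v0) N2.N1=(alive,v0) N2.N2=(suspect,v2) | N1.N0=(alive,v0) N1.N1=(alive,v0) N1.N2=(suspect,v2)
Op 7: gossip N1<->N0 -> N1.N0=(alive,v0) N1.N1=(alive,v0) N1.N2=(suspect,v2) | N0.N0=(alive,v0) N0.N1=(alive,v0) N0.N2=(suspect,v2)
Op 8: N0 marks N1=suspect -> (suspect,v1)
Op 9: gossip N2<->N1 -> N2.N0=(alive,v0) N2.N1=(alive,v0) N2.N2=(suspect,v2) | N1.N0=(alive,v0) N1.N1=(alive,v0) N1.N2=(suspect,v2)
Op 10: N1 marks N0=alive -> (alive,v1)
Op 11: N0 marks N1=alive -> (alive,v2)
Op 12: gossip N0<->N2 -> N0.N0=(alive,v0) N0.N1=(alive,v2) N0.N2=(suspect,v2) | N2.N0=(alive,v0) N2.N1=(alive,v2) N2.N2=(suspect,v2)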